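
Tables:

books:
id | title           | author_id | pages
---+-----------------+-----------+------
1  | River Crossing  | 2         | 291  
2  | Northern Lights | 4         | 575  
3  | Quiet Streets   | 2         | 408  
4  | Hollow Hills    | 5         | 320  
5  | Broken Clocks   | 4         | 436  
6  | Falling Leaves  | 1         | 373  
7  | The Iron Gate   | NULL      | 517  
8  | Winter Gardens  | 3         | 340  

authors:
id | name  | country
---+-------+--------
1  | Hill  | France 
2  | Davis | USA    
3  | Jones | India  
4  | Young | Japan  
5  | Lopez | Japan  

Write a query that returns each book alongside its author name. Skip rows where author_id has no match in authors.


INNER JOIN keeps only books rows whose author_id matches an id in authors. Walk through each book:
  - book 1 (River Crossing): author_id=2 -> matches Davis
  - book 2 (Northern Lights): author_id=4 -> matches Young
  - book 3 (Quiet Streets): author_id=2 -> matches Davis
  - book 4 (Hollow Hills): author_id=5 -> matches Lopez
  - book 5 (Broken Clocks): author_id=4 -> matches Young
  - book 6 (Falling Leaves): author_id=1 -> matches Hill
  - book 7 (The Iron Gate): author_id=NULL, no match -> dropped
  - book 8 (Winter Gardens): author_id=3 -> matches Jones
So 1 of 8 rows is dropped.

SQL:
SELECT a.title, b.name AS author
FROM books a
INNER JOIN authors b ON a.author_id = b.id

Result:
title           | author
----------------+-------
River Crossing  | Davis 
Northern Lights | Young 
Quiet Streets   | Davis 
Hollow Hills    | Lopez 
Broken Clocks   | Young 
Falling Leaves  | Hill  
Winter Gardens  | Jones 


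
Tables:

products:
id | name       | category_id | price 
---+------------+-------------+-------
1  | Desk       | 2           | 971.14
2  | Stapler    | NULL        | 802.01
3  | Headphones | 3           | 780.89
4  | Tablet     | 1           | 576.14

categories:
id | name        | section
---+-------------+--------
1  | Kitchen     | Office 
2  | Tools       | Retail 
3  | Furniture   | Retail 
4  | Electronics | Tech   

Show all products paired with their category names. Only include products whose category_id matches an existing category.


INNER JOIN keeps only products rows whose category_id matches an id in categories. Walk through each product:
  - product 1 (Desk): category_id=2 -> matches Tools
  - product 2 (Stapler): category_id=NULL, no match -> dropped
  - product 3 (Headphones): category_id=3 -> matches Furniture
  - product 4 (Tablet): category_id=1 -> matches Kitchen
So 1 of 4 rows is dropped.

SQL:
SELECT a.name, b.name AS category
FROM products a
INNER JOIN categories b ON a.category_id = b.id

Result:
name       | category 
-----------+----------
Desk       | Tools    
Headphones | Furniture
Tablet     | Kitchen  


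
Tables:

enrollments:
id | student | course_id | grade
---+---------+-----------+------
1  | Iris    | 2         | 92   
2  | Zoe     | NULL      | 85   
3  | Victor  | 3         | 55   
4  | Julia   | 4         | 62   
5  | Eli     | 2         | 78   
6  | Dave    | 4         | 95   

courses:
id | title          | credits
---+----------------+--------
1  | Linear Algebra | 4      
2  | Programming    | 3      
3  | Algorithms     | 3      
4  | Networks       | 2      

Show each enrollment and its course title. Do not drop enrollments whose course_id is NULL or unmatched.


LEFT JOIN keeps every row from enrollments (the left table); where course_id has no match in courses, the course columns become NULL. Walk through each enrollment:
  - enrollment 1 (Iris): course_id=2 -> matches Programming
  - enrollment 2 (Zoe): course_id=NULL, no match -> kept with NULL
  - enrollment 3 (Victor): course_id=3 -> matches Algorithms
  - enrollment 4 (Julia): course_id=4 -> matches Networks
  - enrollment 5 (Eli): course_id=2 -> matches Programming
  - enrollment 6 (Dave): course_id=4 -> matches Networks
All 6 rows appear; 1 has NULL course.

SQL:
SELECT a.student, b.title AS course
FROM enrollments a
LEFT JOIN courses b ON a.course_id = b.id

Result:
student | course     
--------+------------
Iris    | Programming
Zoe     | NULL       
Victor  | Algorithms 
Julia   | Networks   
Eli     | Programming
Dave    | Networks   


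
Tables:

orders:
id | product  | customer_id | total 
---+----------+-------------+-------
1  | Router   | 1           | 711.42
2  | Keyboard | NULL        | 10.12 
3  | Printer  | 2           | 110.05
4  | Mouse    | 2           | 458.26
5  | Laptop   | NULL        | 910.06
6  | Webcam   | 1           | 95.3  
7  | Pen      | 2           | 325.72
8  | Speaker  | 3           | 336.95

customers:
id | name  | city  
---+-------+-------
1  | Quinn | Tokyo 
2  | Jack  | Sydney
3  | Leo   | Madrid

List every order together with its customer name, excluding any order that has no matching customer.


INNER JOIN keeps only orders rows whose customer_id matches an id in customers. Walk through each order:
  - order 1 (Router): customer_id=1 -> matches Quinn
  - order 2 (Keyboard): customer_id=NULL, no match -> dropped
  - order 3 (Printer): customer_id=2 -> matches Jack
  - order 4 (Mouse): customer_id=2 -> matches Jack
  - order 5 (Laptop): customer_id=NULL, no match -> dropped
  - order 6 (Webcam): customer_id=1 -> matches Quinn
  - order 7 (Pen): customer_id=2 -> matches Jack
  - order 8 (Speaker): customer_id=3 -> matches Leo
So 2 of 8 rows are dropped.

SQL:
SELECT a.product, b.name AS customer
FROM orders a
INNER JOIN customers b ON a.customer_id = b.id

Result:
product | customer
--------+---------
Router  | Quinn   
Printer | Jack    
Mouse   | Jack    
Webcam  | Quinn   
Pen     | Jack    
Speaker | Leo     


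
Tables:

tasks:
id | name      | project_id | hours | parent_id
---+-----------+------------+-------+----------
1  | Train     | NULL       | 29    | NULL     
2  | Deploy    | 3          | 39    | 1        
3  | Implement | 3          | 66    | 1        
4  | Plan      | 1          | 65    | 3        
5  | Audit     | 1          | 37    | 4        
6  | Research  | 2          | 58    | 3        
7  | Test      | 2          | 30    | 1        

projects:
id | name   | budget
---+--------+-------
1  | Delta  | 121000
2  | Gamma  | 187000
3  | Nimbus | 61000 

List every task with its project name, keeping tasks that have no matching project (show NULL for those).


LEFT JOIN keeps every row from tasks (the left table); where project_id has no match in projects, the project columns become NULL. Walk through each task:
  - task 1 (Train): project_id=NULL, no match -> kept with NULL
  - task 2 (Deploy): project_id=3 -> matches Nimbus
  - task 3 (Implement): project_id=3 -> matches Nimbus
  - task 4 (Plan): project_id=1 -> matches Delta
  - task 5 (Audit): project_id=1 -> matches Delta
  - task 6 (Research): project_id=2 -> matches Gamma
  - task 7 (Test): project_id=2 -> matches Gamma
All 7 rows appear; 1 has NULL project.

SQL:
SELECT a.name, b.name AS project
FROM tasks a
LEFT JOIN projects b ON a.project_id = b.id

Result:
name      | project
----------+--------
Train     | NULL   
Deploy    | Nimbus 
Implement | Nimbus 
Plan      | Delta  
Audit     | Delta  
Research  | Gamma  
Test      | Gamma  


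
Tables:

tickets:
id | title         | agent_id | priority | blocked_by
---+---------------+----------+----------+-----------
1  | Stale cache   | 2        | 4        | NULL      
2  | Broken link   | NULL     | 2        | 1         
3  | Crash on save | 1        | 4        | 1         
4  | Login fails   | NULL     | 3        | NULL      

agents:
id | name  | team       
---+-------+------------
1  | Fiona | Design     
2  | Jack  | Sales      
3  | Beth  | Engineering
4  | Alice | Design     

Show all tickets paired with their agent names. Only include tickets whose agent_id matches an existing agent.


INNER JOIN keeps only tickets rows whose agent_id matches an id in agents. Walk through each ticket:
  - ticket 1 (Stale cache): agent_id=2 -> matches Jack
  - ticket 2 (Broken link): agent_id=NULL, no match -> dropped
  - ticket 3 (Crash on save): agent_id=1 -> matches Fiona
  - ticket 4 (Login fails): agent_id=NULL, no match -> dropped
So 2 of 4 rows are dropped.

SQL:
SELECT a.title, b.name AS agent
FROM tickets a
INNER JOIN agents b ON a.agent_id = b.id

Result:
title         | agent
--------------+------
Stale cache   | Jack 
Crash on save | Fiona


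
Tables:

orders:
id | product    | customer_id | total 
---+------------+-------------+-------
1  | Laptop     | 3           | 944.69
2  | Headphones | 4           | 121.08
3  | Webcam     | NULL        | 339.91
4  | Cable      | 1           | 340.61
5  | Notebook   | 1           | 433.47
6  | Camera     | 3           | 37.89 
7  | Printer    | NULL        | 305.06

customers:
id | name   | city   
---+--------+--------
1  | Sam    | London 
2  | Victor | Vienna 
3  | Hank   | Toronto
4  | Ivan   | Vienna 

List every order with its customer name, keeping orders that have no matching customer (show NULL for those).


LEFT JOIN keeps every row from orders (the left table); where customer_id has no match in customers, the customer columns become NULL. Walk through each order:
  - order 1 (Laptop): customer_id=3 -> matches Hank
  - order 2 (Headphones): customer_id=4 -> matches Ivan
  - order 3 (Webcam): customer_id=NULL, no match -> kept with NULL
  - order 4 (Cable): customer_id=1 -> matches Sam
  - order 5 (Notebook): customer_id=1 -> matches Sam
  - order 6 (Camera): customer_id=3 -> matches Hank
  - order 7 (Printer): customer_id=NULL, no match -> kept with NULL
All 7 rows appear; 2 have NULL customer.

SQL:
SELECT a.product, b.name AS customer
FROM orders a
LEFT JOIN customers b ON a.customer_id = b.id

Result:
product    | customer
-----------+---------
Laptop     | Hank    
Headphones | Ivan    
Webcam     | NULL    
Cable      | Sam     
Notebook   | Sam     
Camera     | Hank    
Printer    | NULL    


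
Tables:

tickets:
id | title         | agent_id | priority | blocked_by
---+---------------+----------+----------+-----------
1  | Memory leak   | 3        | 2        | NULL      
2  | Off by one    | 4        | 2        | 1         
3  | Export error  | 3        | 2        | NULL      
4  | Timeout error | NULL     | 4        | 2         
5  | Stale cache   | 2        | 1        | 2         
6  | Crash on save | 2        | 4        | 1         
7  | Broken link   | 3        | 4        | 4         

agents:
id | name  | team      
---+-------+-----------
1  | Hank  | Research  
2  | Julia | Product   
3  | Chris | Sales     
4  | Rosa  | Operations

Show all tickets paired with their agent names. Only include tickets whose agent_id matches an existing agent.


INNER JOIN keeps only tickets rows whose agent_id matches an id in agents. Walk through each ticket:
  - ticket 1 (Memory leak): agent_id=3 -> matches Chris
  - ticket 2 (Off by one): agent_id=4 -> matches Rosa
  - ticket 3 (Export error): agent_id=3 -> matches Chris
  - ticket 4 (Timeout error): agent_id=NULL, no match -> dropped
  - ticket 5 (Stale cache): agent_id=2 -> matches Julia
  - ticket 6 (Crash on save): agent_id=2 -> matches Julia
  - ticket 7 (Broken link): agent_id=3 -> matches Chris
So 1 of 7 rows is dropped.

SQL:
SELECT a.title, b.name AS agent
FROM tickets a
INNER JOIN agents b ON a.agent_id = b.id

Result:
title         | agent
--------------+------
Memory leak   | Chris
Off by one    | Rosa 
Export error  | Chris
Stale cache   | Julia
Crash on save | Julia
Broken link   | Chris


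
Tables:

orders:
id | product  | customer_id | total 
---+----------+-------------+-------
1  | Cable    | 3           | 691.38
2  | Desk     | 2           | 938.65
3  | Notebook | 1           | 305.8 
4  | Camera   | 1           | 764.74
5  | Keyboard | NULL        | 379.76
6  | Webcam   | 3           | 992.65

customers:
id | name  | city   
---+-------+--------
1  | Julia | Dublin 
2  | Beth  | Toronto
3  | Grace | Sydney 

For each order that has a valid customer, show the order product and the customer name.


INNER JOIN keeps only orders rows whose customer_id matches an id in customers. Walk through each order:
  - order 1 (Cable): customer_id=3 -> matches Grace
  - order 2 (Desk): customer_id=2 -> matches Beth
  - order 3 (Notebook): customer_id=1 -> matches Julia
  - order 4 (Camera): customer_id=1 -> matches Julia
  - order 5 (Keyboard): customer_id=NULL, no match -> dropped
  - order 6 (Webcam): customer_id=3 -> matches Grace
So 1 of 6 rows is dropped.

SQL:
SELECT a.product, b.name AS customer
FROM orders a
INNER JOIN customers b ON a.customer_id = b.id

Result:
product  | customer
---------+---------
Cable    | Grace   
Desk     | Beth    
Notebook | Julia   
Camera   | Julia   
Webcam   | Grace   


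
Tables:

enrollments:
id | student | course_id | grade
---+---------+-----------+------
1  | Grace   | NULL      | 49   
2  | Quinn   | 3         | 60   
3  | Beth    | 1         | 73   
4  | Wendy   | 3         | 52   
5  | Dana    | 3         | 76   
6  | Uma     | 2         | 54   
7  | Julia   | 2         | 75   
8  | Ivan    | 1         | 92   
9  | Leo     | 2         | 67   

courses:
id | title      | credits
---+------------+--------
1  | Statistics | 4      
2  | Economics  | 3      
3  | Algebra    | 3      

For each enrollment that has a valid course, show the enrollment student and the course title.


INNER JOIN keeps only enrollments rows whose course_id matches an id in courses. Walk through each enrollment:
  - enrollment 1 (Grace): course_id=NULL, no match -> dropped
  - enrollment 2 (Quinn): course_id=3 -> matches Algebra
  - enrollment 3 (Beth): course_id=1 -> matches Statistics
  - enrollment 4 (Wendy): course_id=3 -> matches Algebra
  - enrollment 5 (Dana): course_id=3 -> matches Algebra
  - enrollment 6 (Uma): course_id=2 -> matches Economics
  - enrollment 7 (Julia): course_id=2 -> matches Economics
  - enrollment 8 (Ivan): course_id=1 -> matches Statistics
  - enrollment 9 (Leo): course_id=2 -> matches Economics
So 1 of 9 rows is dropped.

SQL:
SELECT a.student, b.title AS course
FROM enrollments a
INNER JOIN courses b ON a.course_id = b.id

Result:
student | course    
--------+-----------
Quinn   | Algebra   
Beth    | Statistics
Wendy   | Algebra   
Dana    | Algebra   
Uma     | Economics 
Julia   | Economics 
Ivan    | Statistics
Leo     | Economics 


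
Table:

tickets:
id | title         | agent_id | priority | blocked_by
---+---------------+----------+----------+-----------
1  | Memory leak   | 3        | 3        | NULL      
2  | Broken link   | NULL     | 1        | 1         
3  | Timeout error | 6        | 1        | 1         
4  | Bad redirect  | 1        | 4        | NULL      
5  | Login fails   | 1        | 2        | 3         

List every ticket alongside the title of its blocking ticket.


This is a self-join: tickets is joined to a second copy of itself, matching each row's blocked_by to another row's id. Use LEFT JOIN so rows with blocked_by=NULL are kept.
  - ticket 1 (Memory leak): blocked_by=NULL -> NULL
  - ticket 2 (Broken link): blocked_by=1 -> Memory leak
  - ticket 3 (Timeout error): blocked_by=1 -> Memory leak
  - ticket 4 (Bad redirect): blocked_by=NULL -> NULL
  - ticket 5 (Login fails): blocked_by=3 -> Timeout error

SQL:
SELECT a.title AS item, b.title AS blocked_by
FROM tickets a
LEFT JOIN tickets b ON a.blocked_by = b.id

Result:
item          | blocked_by   
--------------+--------------
Memory leak   | NULL         
Broken link   | Memory leak  
Timeout error | Memory leak  
Bad redirect  | NULL         
Login fails   | Timeout error


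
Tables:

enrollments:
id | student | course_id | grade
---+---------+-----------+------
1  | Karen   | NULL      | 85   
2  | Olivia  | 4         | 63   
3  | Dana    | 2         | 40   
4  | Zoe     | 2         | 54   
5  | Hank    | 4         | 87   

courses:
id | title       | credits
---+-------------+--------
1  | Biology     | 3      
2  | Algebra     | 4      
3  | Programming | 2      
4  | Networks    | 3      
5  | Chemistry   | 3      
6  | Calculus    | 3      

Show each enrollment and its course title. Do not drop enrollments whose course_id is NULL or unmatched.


LEFT JOIN keeps every row from enrollments (the left table); where course_id has no match in courses, the course columns become NULL. Walk through each enrollment:
  - enrollment 1 (Karen): course_id=NULL, no match -> kept with NULL
  - enrollment 2 (Olivia): course_id=4 -> matches Networks
  - enrollment 3 (Dana): course_id=2 -> matches Algebra
  - enrollment 4 (Zoe): course_id=2 -> matches Algebra
  - enrollment 5 (Hank): course_id=4 -> matches Networks
All 5 rows appear; 1 has NULL course.

SQL:
SELECT a.student, b.title AS course
FROM enrollments a
LEFT JOIN courses b ON a.course_id = b.id

Result:
student | course  
--------+---------
Karen   | NULL    
Olivia  | Networks
Dana    | Algebra 
Zoe     | Algebra 
Hank    | Networks


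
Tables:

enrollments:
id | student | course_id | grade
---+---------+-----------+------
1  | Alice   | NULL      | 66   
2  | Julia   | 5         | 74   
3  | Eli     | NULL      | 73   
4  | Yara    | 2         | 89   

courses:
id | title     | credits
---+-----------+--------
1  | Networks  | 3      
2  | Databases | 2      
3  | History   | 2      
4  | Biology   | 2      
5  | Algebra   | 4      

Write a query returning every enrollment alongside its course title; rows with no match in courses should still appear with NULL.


LEFT JOIN keeps every row from enrollments (the left table); where course_id has no match in courses, the course columns become NULL. Walk through each enrollment:
  - enrollment 1 (Alice): course_id=NULL, no match -> kept with NULL
  - enrollment 2 (Julia): course_id=5 -> matches Algebra
  - enrollment 3 (Eli): course_id=NULL, no match -> kept with NULL
  - enrollment 4 (Yara): course_id=2 -> matches Databases
All 4 rows appear; 2 have NULL course.

SQL:
SELECT a.student, b.title AS course
FROM enrollments a
LEFT JOIN courses b ON a.course_id = b.id

Result:
student | course   
--------+----------
Alice   | NULL     
Julia   | Algebra  
Eli     | NULL     
Yara    | Databases


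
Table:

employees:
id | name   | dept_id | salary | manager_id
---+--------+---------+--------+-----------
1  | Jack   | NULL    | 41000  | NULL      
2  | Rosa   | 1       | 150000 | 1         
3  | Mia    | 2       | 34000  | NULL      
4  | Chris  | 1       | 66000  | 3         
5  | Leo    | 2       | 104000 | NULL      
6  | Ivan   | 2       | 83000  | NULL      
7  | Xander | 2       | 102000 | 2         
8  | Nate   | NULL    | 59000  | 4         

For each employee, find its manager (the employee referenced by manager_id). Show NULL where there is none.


This is a self-join: employees is joined to a second copy of itself, matching each row's manager_id to another row's id. Use LEFT JOIN so rows with manager_id=NULL are kept.
  - employee 1 (Jack): manager_id=NULL -> NULL
  - employee 2 (Rosa): manager_id=1 -> Jack
  - employee 3 (Mia): manager_id=NULL -> NULL
  - employee 4 (Chris): manager_id=3 -> Mia
  - employee 5 (Leo): manager_id=NULL -> NULL
  - employee 6 (Ivan): manager_id=NULL -> NULL
  - employee 7 (Xander): manager_id=2 -> Rosa
  - employee 8 (Nate): manager_id=4 -> Chris

SQL:
SELECT a.name AS item, b.name AS manager
FROM employees a
LEFT JOIN employees b ON a.manager_id = b.id

Result:
item   | manager
-------+--------
Jack   | NULL   
Rosa   | Jack   
Mia    | NULL   
Chris  | Mia    
Leo    | NULL   
Ivan   | NULL   
Xander | Rosa   
Nate   | Chris  


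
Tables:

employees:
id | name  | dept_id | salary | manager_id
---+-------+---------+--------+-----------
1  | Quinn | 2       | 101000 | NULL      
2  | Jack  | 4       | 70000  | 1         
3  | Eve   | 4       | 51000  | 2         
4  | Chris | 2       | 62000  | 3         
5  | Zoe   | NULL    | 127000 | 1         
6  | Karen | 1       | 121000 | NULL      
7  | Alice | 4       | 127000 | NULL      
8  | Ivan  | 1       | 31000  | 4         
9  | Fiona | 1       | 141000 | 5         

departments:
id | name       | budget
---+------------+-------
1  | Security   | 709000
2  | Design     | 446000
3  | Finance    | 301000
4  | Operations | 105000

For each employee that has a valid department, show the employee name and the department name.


INNER JOIN keeps only employees rows whose dept_id matches an id in departments. Walk through each employee:
  - employee 1 (Quinn): dept_id=2 -> matches Design
  - employee 2 (Jack): dept_id=4 -> matches Operations
  - employee 3 (Eve): dept_id=4 -> matches Operations
  - employee 4 (Chris): dept_id=2 -> matches Design
  - employee 5 (Zoe): dept_id=NULL, no match -> dropped
  - employee 6 (Karen): dept_id=1 -> matches Security
  - employee 7 (Alice): dept_id=4 -> matches Operations
  - employee 8 (Ivan): dept_id=1 -> matches Security
  - employee 9 (Fiona): dept_id=1 -> matches Security
So 1 of 9 rows is dropped.

SQL:
SELECT a.name, b.name AS department
FROM employees a
INNER JOIN departments b ON a.dept_id = b.id

Result:
name  | department
------+-----------
Quinn | Design    
Jack  | Operations
Eve   | Operations
Chris | Design    
Karen | Security  
Alice | Operations
Ivan  | Security  
Fiona | Security  


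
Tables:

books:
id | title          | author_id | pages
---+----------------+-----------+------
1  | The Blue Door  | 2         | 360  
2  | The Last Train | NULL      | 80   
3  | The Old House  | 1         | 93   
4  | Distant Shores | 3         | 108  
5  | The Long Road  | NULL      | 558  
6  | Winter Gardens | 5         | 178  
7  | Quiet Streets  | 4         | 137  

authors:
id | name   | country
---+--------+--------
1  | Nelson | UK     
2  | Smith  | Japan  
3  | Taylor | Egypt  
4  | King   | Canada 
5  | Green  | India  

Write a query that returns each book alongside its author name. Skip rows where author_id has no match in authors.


INNER JOIN keeps only books rows whose author_id matches an id in authors. Walk through each book:
  - book 1 (The Blue Door): author_id=2 -> matches Smith
  - book 2 (The Last Train): author_id=NULL, no match -> dropped
  - book 3 (The Old House): author_id=1 -> matches Nelson
  - book 4 (Distant Shores): author_id=3 -> matches Taylor
  - book 5 (The Long Road): author_id=NULL, no match -> dropped
  - book 6 (Winter Gardens): author_id=5 -> matches Green
  - book 7 (Quiet Streets): author_id=4 -> matches King
So 2 of 7 rows are dropped.

SQL:
SELECT a.title, b.name AS author
FROM books a
INNER JOIN authors b ON a.author_id = b.id

Result:
title          | author
---------------+-------
The Blue Door  | Smith 
The Old House  | Nelson
Distant Shores | Taylor
Winter Gardens | Green 
Quiet Streets  | King  


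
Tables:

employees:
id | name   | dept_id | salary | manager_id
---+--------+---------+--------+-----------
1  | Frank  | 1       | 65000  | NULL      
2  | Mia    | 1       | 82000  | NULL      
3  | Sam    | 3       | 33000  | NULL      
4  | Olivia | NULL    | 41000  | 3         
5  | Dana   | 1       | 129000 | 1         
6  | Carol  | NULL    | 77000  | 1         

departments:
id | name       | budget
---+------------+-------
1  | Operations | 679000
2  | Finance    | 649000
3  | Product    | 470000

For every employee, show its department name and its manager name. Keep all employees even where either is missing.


Two LEFT JOINs from the same base table employees: one to departments via dept_id, one to employees itself via manager_id. Both are LEFT so every employee is preserved.
Match against departments:
  - employee 1 (Frank): dept_id=1 -> matches Operations
  - employee 2 (Mia): dept_id=1 -> matches Operations
  - employee 3 (Sam): dept_id=3 -> matches Product
  - employee 4 (Olivia): dept_id=NULL, no match -> kept with NULL
  - employee 5 (Dana): dept_id=1 -> matches Operations
  - employee 6 (Carol): dept_id=NULL, no match -> kept with NULL
Match against employees (self):
  - employee 1 (Frank): manager_id=NULL -> NULL
  - employee 2 (Mia): manager_id=NULL -> NULL
  - employee 3 (Sam): manager_id=NULL -> NULL
  - employee 4 (Olivia): manager_id=3 -> Sam
  - employee 5 (Dana): manager_id=1 -> Frank
  - employee 6 (Carol): manager_id=1 -> Frank

SQL:
SELECT a.name, b.name AS department, c.name AS manager
FROM employees a
LEFT JOIN departments b ON a.dept_id = b.id
LEFT JOIN employees c ON a.manager_id = c.id

Result:
name   | department | manager
-------+------------+--------
Frank  | Operations | NULL   
Mia    | Operations | NULL   
Sam    | Product    | NULL   
Olivia | NULL       | Sam    
Dana   | Operations | Frank  
Carol  | NULL       | Frank  


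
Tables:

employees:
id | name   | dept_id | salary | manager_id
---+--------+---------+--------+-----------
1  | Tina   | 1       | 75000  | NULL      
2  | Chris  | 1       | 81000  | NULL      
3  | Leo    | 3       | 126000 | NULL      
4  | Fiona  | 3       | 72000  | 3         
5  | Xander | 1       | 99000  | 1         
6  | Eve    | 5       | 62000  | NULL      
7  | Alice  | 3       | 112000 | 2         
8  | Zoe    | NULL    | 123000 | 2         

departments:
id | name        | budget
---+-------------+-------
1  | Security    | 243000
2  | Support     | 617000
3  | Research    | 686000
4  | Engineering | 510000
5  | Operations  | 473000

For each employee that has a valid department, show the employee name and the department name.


INNER JOIN keeps only employees rows whose dept_id matches an id in departments. Walk through each employee:
  - employee 1 (Tina): dept_id=1 -> matches Security
  - employee 2 (Chris): dept_id=1 -> matches Security
  - employee 3 (Leo): dept_id=3 -> matches Research
  - employee 4 (Fiona): dept_id=3 -> matches Research
  - employee 5 (Xander): dept_id=1 -> matches Security
  - employee 6 (Eve): dept_id=5 -> matches Operations
  - employee 7 (Alice): dept_id=3 -> matches Research
  - employee 8 (Zoe): dept_id=NULL, no match -> dropped
So 1 of 8 rows is dropped.

SQL:
SELECT a.name, b.name AS department
FROM employees a
INNER JOIN departments b ON a.dept_id = b.id

Result:
name   | department
-------+-----------
Tina   | Security  
Chris  | Security  
Leo    | Research  
Fiona  | Research  
Xander | Security  
Eve    | Operations
Alice  | Research  


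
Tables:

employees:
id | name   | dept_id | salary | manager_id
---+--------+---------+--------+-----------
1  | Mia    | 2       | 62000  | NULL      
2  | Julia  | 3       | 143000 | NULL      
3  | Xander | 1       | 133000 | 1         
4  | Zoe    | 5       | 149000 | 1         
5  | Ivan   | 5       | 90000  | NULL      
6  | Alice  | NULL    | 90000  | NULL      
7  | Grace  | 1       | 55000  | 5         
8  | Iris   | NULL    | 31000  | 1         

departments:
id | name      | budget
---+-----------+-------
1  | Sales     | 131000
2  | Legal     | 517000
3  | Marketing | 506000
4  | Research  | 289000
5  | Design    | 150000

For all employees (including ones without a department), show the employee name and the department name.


LEFT JOIN keeps every row from employees (the left table); where dept_id has no match in departments, the department columns become NULL. Walk through each employee:
  - employee 1 (Mia): dept_id=2 -> matches Legal
  - employee 2 (Julia): dept_id=3 -> matches Marketing
  - employee 3 (Xander): dept_id=1 -> matches Sales
  - employee 4 (Zoe): dept_id=5 -> matches Design
  - employee 5 (Ivan): dept_id=5 -> matches Design
  - employee 6 (Alice): dept_id=NULL, no match -> kept with NULL
  - employee 7 (Grace): dept_id=1 -> matches Sales
  - employee 8 (Iris): dept_id=NULL, no match -> kept with NULL
All 8 rows appear; 2 have NULL department.

SQL:
SELECT a.name, b.name AS department
FROM employees a
LEFT JOIN departments b ON a.dept_id = b.id

Result:
name   | department
-------+-----------
Mia    | Legal     
Julia  | Marketing 
Xander | Sales     
Zoe    | Design    
Ivan   | Design    
Alice  | NULL      
Grace  | Sales     
Iris   | NULL      


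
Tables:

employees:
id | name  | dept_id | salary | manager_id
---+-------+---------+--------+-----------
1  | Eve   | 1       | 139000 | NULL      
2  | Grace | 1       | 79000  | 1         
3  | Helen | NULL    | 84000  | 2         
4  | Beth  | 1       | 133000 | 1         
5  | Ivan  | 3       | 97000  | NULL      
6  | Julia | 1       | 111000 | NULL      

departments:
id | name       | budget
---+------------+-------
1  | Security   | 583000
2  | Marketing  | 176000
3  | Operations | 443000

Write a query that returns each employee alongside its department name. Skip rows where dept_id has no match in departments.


INNER JOIN keeps only employees rows whose dept_id matches an id in departments. Walk through each employee:
  - employee 1 (Eve): dept_id=1 -> matches Security
  - employee 2 (Grace): dept_id=1 -> matches Security
  - employee 3 (Helen): dept_id=NULL, no match -> dropped
  - employee 4 (Beth): dept_id=1 -> matches Security
  - employee 5 (Ivan): dept_id=3 -> matches Operations
  - employee 6 (Julia): dept_id=1 -> matches Security
So 1 of 6 rows is dropped.

SQL:
SELECT a.name, b.name AS department
FROM employees a
INNER JOIN departments b ON a.dept_id = b.id

Result:
name  | department
------+-----------
Eve   | Security  
Grace | Security  
Beth  | Security  
Ivan  | Operations
Julia | Security  


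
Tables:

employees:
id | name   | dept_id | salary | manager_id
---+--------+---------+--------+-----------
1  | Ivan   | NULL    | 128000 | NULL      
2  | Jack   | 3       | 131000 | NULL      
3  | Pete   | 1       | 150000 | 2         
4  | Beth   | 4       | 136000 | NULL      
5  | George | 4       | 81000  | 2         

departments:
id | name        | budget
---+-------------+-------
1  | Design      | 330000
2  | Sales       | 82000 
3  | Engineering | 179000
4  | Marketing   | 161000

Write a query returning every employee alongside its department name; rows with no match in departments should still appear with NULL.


LEFT JOIN keeps every row from employees (the left table); where dept_id has no match in departments, the department columns become NULL. Walk through each employee:
  - employee 1 (Ivan): dept_id=NULL, no match -> kept with NULL
  - employee 2 (Jack): dept_id=3 -> matches Engineering
  - employee 3 (Pete): dept_id=1 -> matches Design
  - employee 4 (Beth): dept_id=4 -> matches Marketing
  - employee 5 (George): dept_id=4 -> matches Marketing
All 5 rows appear; 1 has NULL department.

SQL:
SELECT a.name, b.name AS department
FROM employees a
LEFT JOIN departments b ON a.dept_id = b.id

Result:
name   | department 
-------+------------
Ivan   | NULL       
Jack   | Engineering
Pete   | Design     
Beth   | Marketing  
George | Marketing  


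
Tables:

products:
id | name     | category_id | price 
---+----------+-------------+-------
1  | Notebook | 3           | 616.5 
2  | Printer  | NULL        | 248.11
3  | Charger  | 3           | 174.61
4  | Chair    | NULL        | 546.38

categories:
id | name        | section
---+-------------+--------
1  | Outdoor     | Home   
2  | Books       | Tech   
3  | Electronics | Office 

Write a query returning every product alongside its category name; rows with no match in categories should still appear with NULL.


LEFT JOIN keeps every row from products (the left table); where category_id has no match in categories, the category columns become NULL. Walk through each product:
  - product 1 (Notebook): category_id=3 -> matches Electronics
  - product 2 (Printer): category_id=NULL, no match -> kept with NULL
  - product 3 (Charger): category_id=3 -> matches Electronics
  - product 4 (Chair): category_id=NULL, no match -> kept with NULL
All 4 rows appear; 2 have NULL category.

SQL:
SELECT a.name, b.name AS category
FROM products a
LEFT JOIN categories b ON a.category_id = b.id

Result:
name     | category   
---------+------------
Notebook | Electronics
Printer  | NULL       
Charger  | Electronics
Chair    | NULL       


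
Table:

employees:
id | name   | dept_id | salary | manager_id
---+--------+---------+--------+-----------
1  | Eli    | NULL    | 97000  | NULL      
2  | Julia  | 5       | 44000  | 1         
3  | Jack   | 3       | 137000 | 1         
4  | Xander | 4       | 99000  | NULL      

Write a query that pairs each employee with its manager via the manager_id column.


This is a self-join: employees is joined to a second copy of itself, matching each row's manager_id to another row's id. Use LEFT JOIN so rows with manager_id=NULL are kept.
  - employee 1 (Eli): manager_id=NULL -> NULL
  - employee 2 (Julia): manager_id=1 -> Eli
  - employee 3 (Jack): manager_id=1 -> Eli
  - employee 4 (Xander): manager_id=NULL -> NULL

SQL:
SELECT a.name AS item, b.name AS manager
FROM employees a
LEFT JOIN employees b ON a.manager_id = b.id

Result:
item   | manager
-------+--------
Eli    | NULL   
Julia  | Eli    
Jack   | Eli    
Xander | NULL   


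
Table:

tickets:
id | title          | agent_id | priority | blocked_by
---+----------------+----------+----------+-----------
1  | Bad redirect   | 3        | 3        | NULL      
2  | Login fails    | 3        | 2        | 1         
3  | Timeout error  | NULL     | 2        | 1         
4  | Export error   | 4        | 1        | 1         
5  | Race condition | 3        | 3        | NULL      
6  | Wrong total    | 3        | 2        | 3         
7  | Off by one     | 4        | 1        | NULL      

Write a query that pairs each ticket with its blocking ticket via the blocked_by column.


This is a self-join: tickets is joined to a second copy of itself, matching each row's blocked_by to another row's id. Use LEFT JOIN so rows with blocked_by=NULL are kept.
  - ticket 1 (Bad redirect): blocked_by=NULL -> NULL
  - ticket 2 (Login fails): blocked_by=1 -> Bad redirect
  - ticket 3 (Timeout error): blocked_by=1 -> Bad redirect
  - ticket 4 (Export error): blocked_by=1 -> Bad redirect
  - ticket 5 (Race condition): blocked_by=NULL -> NULL
  - ticket 6 (Wrong total): blocked_by=3 -> Timeout error
  - ticket 7 (Off by one): blocked_by=NULL -> NULL

SQL:
SELECT a.title AS item, b.title AS blocked_by
FROM tickets a
LEFT JOIN tickets b ON a.blocked_by = b.id

Result:
item           | blocked_by   
---------------+--------------
Bad redirect   | NULL         
Login fails    | Bad redirect 
Timeout error  | Bad redirect 
Export error   | Bad redirect 
Race condition | NULL         
Wrong total    | Timeout error
Off by one     | NULL         


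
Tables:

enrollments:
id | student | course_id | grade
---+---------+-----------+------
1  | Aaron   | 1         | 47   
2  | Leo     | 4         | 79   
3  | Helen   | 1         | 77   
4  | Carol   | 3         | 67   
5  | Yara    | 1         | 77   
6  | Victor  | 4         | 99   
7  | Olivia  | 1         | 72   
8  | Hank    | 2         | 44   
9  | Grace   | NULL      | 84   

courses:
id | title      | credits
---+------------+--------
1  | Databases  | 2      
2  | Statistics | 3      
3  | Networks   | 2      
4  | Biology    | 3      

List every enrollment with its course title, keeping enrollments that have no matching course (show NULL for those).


LEFT JOIN keeps every row from enrollments (the left table); where course_id has no match in courses, the course columns become NULL. Walk through each enrollment:
  - enrollment 1 (Aaron): course_id=1 -> matches Databases
  - enrollment 2 (Leo): course_id=4 -> matches Biology
  - enrollment 3 (Helen): course_id=1 -> matches Databases
  - enrollment 4 (Carol): course_id=3 -> matches Networks
  - enrollment 5 (Yara): course_id=1 -> matches Databases
  - enrollment 6 (Victor): course_id=4 -> matches Biology
  - enrollment 7 (Olivia): course_id=1 -> matches Databases
  - enrollment 8 (Hank): course_id=2 -> matches Statistics
  - enrollment 9 (Grace): course_id=NULL, no match -> kept with NULL
All 9 rows appear; 1 has NULL course.

SQL:
SELECT a.student, b.title AS course
FROM enrollments a
LEFT JOIN courses b ON a.course_id = b.id

Result:
student | course    
--------+-----------
Aaron   | Databases 
Leo     | Biology   
Helen   | Databases 
Carol   | Networks  
Yara    | Databases 
Victor  | Biology   
Olivia  | Databases 
Hank    | Statistics
Grace   | NULL      


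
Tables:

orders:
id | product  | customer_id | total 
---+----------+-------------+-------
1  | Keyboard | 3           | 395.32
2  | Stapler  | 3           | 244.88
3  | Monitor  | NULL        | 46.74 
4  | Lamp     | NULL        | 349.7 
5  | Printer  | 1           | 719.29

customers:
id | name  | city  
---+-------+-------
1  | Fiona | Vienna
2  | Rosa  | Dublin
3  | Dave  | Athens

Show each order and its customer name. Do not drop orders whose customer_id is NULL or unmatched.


LEFT JOIN keeps every row from orders (the left table); where customer_id has no match in customers, the customer columns become NULL. Walk through each order:
  - order 1 (Keyboard): customer_id=3 -> matches Dave
  - order 2 (Stapler): customer_id=3 -> matches Dave
  - order 3 (Monitor): customer_id=NULL, no match -> kept with NULL
  - order 4 (Lamp): customer_id=NULL, no match -> kept with NULL
  - order 5 (Printer): customer_id=1 -> matches Fiona
All 5 rows appear; 2 have NULL customer.

SQL:
SELECT a.product, b.name AS customer
FROM orders a
LEFT JOIN customers b ON a.customer_id = b.id

Result:
product  | customer
---------+---------
Keyboard | Dave    
Stapler  | Dave    
Monitor  | NULL    
Lamp     | NULL    
Printer  | Fiona   


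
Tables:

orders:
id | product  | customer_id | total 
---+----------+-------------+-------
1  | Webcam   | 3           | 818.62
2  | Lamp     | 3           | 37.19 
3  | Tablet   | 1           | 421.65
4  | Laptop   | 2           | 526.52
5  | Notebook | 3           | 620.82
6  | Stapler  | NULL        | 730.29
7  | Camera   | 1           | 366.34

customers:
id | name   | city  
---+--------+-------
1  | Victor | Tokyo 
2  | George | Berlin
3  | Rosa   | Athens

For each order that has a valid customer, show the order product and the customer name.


INNER JOIN keeps only orders rows whose customer_id matches an id in customers. Walk through each order:
  - order 1 (Webcam): customer_id=3 -> matches Rosa
  - order 2 (Lamp): customer_id=3 -> matches Rosa
  - order 3 (Tablet): customer_id=1 -> matches Victor
  - order 4 (Laptop): customer_id=2 -> matches George
  - order 5 (Notebook): customer_id=3 -> matches Rosa
  - order 6 (Stapler): customer_id=NULL, no match -> dropped
  - order 7 (Camera): customer_id=1 -> matches Victor
So 1 of 7 rows is dropped.

SQL:
SELECT a.product, b.name AS customer
FROM orders a
INNER JOIN customers b ON a.customer_id = b.id

Result:
product  | customer
---------+---------
Webcam   | Rosa    
Lamp     | Rosa    
Tablet   | Victor  
Laptop   | George  
Notebook | Rosa    
Camera   | Victor  


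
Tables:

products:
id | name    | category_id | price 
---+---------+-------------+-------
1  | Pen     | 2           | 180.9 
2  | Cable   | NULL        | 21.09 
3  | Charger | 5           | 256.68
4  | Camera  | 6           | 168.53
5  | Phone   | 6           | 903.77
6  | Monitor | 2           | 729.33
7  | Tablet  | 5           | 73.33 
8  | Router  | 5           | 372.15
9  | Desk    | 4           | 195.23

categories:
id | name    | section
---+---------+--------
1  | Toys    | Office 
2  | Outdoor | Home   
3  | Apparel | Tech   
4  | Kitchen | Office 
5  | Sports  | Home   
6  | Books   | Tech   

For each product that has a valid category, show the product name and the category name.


INNER JOIN keeps only products rows whose category_id matches an id in categories. Walk through each product:
  - product 1 (Pen): category_id=2 -> matches Outdoor
  - product 2 (Cable): category_id=NULL, no match -> dropped
  - product 3 (Charger): category_id=5 -> matches Sports
  - product 4 (Camera): category_id=6 -> matches Books
  - product 5 (Phone): category_id=6 -> matches Books
  - product 6 (Monitor): category_id=2 -> matches Outdoor
  - product 7 (Tablet): category_id=5 -> matches Sports
  - product 8 (Router): category_id=5 -> matches Sports
  - product 9 (Desk): category_id=4 -> matches Kitchen
So 1 of 9 rows is dropped.

SQL:
SELECT a.name, b.name AS category
FROM products a
INNER JOIN categories b ON a.category_id = b.id

Result:
name    | category
--------+---------
Pen     | Outdoor 
Charger | Sports  
Camera  | Books   
Phone   | Books   
Monitor | Outdoor 
Tablet  | Sports  
Router  | Sports  
Desk    | Kitchen 


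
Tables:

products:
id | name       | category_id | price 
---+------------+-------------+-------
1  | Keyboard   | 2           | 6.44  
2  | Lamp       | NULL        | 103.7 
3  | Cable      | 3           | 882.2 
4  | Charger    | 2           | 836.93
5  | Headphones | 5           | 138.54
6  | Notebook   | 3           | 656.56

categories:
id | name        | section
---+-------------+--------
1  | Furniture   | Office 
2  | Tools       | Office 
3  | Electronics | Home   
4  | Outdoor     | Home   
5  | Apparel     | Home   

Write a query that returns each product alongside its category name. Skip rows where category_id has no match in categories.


INNER JOIN keeps only products rows whose category_id matches an id in categories. Walk through each product:
  - product 1 (Keyboard): category_id=2 -> matches Tools
  - product 2 (Lamp): category_id=NULL, no match -> dropped
  - product 3 (Cable): category_id=3 -> matches Electronics
  - product 4 (Charger): category_id=2 -> matches Tools
  - product 5 (Headphones): category_id=5 -> matches Apparel
  - product 6 (Notebook): category_id=3 -> matches Electronics
So 1 of 6 rows is dropped.

SQL:
SELECT a.name, b.name AS category
FROM products a
INNER JOIN categories b ON a.category_id = b.id

Result:
name       | category   
-----------+------------
Keyboard   | Tools      
Cable      | Electronics
Charger    | Tools      
Headphones | Apparel    
Notebook   | Electronics
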